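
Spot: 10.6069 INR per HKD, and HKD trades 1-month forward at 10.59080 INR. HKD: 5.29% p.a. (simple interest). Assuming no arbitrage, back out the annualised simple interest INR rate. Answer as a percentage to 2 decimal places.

T = 1/12 years.
F/S = 10.5908/10.6069 = 0.9984821 = (growth of INR) / (growth of HKD).
The HKD side grows by 1 + 0.0529×1/12 = 1.0044083.
So the INR growth factor = 1.0028837.
(1.0028837 − 1)/T = 0.034604, i.e. 3.46%.

3.46%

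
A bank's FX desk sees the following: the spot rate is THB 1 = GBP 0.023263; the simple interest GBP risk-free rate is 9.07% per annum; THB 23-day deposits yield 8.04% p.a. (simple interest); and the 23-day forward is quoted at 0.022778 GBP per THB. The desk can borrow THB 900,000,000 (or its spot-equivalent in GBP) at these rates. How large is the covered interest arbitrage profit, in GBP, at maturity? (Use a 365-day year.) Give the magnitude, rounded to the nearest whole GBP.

GBP 452,300

T = 23/365 years.
Route A — deposit THB, sell forward: 900,000,000 × 1.0050663014 × 0.022778 = GBP 20,604,060.19.
Route B — convert at spot, deposit GBP: 900,000,000 × 0.023263 × 1.0057153425 = GBP 21,056,360.41.
The quoted forward undervalues THB, so borrow THB, convert to GBP at spot, deposit the GBP at 9.07%, and buy THB forward at 0.022778 to cover the loan.
Profit = 21,056,360.41 − 20,604,060.19 = GBP 452,300.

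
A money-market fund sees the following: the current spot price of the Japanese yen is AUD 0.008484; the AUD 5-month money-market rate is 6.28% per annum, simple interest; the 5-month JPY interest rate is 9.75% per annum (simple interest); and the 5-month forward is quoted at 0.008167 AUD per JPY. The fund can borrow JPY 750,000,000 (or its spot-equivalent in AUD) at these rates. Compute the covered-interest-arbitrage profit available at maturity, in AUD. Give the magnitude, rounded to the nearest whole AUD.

AUD 155,410

T = 5/12 years.
Route A — deposit JPY, sell forward: 750,000,000 × 1.040625 × 0.008167 = AUD 6,374,088.28.
Route B — convert at spot, deposit AUD: 750,000,000 × 0.008484 × 1.026166667 = AUD 6,529,498.50.
The quoted forward undervalues JPY, so borrow JPY, convert to AUD at spot, deposit the AUD at 6.28%, and buy JPY forward at 0.008167 to cover the loan.
The gap between the two covered legs is AUD 155,410.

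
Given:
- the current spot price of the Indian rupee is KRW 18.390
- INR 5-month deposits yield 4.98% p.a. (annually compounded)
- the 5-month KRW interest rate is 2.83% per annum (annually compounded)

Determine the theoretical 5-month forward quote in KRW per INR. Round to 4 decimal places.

T = 5/12 years.
KRW growth factor: (1 + 0.0283)^(5/12) = 1.01169576.
INR growth factor: (1 + 0.0498)^(5/12) = 1.02045628.
CIP: F = S · (grow KRW)/(grow INR) = 18.39 × 1.01169576/1.02045628 = 18.232124 KRW per INR.

18.2321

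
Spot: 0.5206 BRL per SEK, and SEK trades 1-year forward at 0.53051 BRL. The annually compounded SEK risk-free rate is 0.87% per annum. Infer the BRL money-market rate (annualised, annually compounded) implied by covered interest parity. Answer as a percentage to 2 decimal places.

T = 1 year.
By CIP, F/S equals the BRL-to-SEK growth ratio: 0.53051/0.5206 = 1.0190357.
SEK growth factor: (1 + 0.0087)^1 = 1.008700.
Hence g_BRL = 1.0279013.
Annualise: 1.0279013^(1/1) − 1 = 0.027901 = 2.79%.

2.79%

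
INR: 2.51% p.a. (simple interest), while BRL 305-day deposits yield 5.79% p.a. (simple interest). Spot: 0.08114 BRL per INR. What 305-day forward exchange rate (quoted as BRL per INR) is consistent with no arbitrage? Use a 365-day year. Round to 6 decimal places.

0.083318

T = 305/365 years.
BRL growth factor: 1 + 0.0579×305/365 = 1.0483822.
INR growth factor: 1 + 0.0251×305/365 = 1.020974.
Forward (BRL per INR) = 0.08114 × 1.0483822 / 1.020974 = 0.08331822.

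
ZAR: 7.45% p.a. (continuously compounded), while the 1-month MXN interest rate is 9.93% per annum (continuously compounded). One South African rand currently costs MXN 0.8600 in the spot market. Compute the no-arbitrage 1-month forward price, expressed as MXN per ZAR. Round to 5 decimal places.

0.86178

T = 1/12 years.
MXN accumulates by e^(0.0993×1/12) = 1.0083093.
ZAR accumulates by e^(0.0745×1/12) = 1.0062276.
CIP: F = S · (grow MXN)/(grow ZAR) = 0.86 × 1.0083093/1.0062276 = 0.8617792 MXN per ZAR.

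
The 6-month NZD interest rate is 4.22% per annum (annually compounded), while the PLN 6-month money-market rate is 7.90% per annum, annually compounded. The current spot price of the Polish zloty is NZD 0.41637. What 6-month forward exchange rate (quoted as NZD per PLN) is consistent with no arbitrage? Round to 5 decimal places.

0.40921

T = 6/12 years.
NZD accumulates by (1 + 0.0422)^(6/12) = 1.020882.
Growth of 1 PLN over T: (1 + 0.0790)^(6/12) = 1.0387492.
So F = 0.41637 × 1.020882 / 1.0387492 = 0.4092081 (NZD/PLN).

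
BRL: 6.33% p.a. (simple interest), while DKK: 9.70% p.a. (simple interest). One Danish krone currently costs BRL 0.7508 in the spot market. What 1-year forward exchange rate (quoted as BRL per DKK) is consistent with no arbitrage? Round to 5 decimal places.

T = 1 year.
Growth of 1 BRL over T: 1 + 0.0633×1 = 1.063300.
Growth of 1 DKK over T: 1 + 0.0970×1 = 1.097000.
So F = 0.7508 × 1.063300 / 1.097000 = 0.7277353 (BRL/DKK).

0.72774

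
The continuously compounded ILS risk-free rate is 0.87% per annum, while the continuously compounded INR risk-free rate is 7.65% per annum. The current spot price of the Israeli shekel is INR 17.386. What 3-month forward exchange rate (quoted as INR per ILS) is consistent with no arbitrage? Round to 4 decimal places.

T = 3/12 years.
INR accumulates by e^(0.0765×3/12) = 1.01930905.
ILS growth factor: e^(0.0087×3/12) = 1.00217737.
Forward (INR per ILS) = 17.386 × 1.01930905 / 1.00217737 = 17.683204.

17.6832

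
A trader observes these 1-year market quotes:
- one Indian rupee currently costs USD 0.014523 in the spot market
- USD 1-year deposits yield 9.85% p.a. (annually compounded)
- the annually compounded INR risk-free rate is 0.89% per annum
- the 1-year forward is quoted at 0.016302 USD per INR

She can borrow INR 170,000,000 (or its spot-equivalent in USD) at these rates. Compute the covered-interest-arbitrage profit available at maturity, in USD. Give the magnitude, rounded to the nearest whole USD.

T = 1 year.
Invest the INR and cover forward: 170,000,000 × 1.008900 × 0.016302 = USD 2,796,004.93.
Convert at spot and invest in USD: 170,000,000 × 0.014523 × 1.098500 = USD 2,712,097.64.
The quoted forward overvalues INR, so borrow USD, buy INR at spot, deposit the INR at 0.89%, and sell the proceeds forward at 0.016302.
Profit = 2,796,004.93 − 2,712,097.64 = USD 83,907.

USD 83,907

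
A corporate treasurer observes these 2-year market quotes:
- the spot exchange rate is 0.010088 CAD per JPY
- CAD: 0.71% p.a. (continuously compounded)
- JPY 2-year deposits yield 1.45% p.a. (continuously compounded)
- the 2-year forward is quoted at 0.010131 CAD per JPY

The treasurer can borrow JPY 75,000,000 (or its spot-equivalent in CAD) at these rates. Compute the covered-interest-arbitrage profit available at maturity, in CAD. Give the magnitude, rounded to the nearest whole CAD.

CAD 14,762

T = 2 years.
Keep in JPY, deliver into the forward: 75,000,000·1.02942459·0.010131 = CAD 782,182.54.
Swap to CAD now, deposit: 75,000,000·0.010088·1.0143013 = CAD 767,420.36.
The quoted forward overvalues JPY, so borrow CAD, buy JPY at spot, deposit the JPY at 1.45%, and sell the proceeds forward at 0.010131.
The gap between the two covered legs is CAD 14,762.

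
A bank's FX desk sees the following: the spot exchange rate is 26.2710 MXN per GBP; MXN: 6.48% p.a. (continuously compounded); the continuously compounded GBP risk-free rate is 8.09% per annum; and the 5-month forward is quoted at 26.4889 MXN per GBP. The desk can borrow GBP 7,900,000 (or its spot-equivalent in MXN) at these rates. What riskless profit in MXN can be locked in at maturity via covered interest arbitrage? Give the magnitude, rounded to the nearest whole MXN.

MXN 3,215,590

T = 5/12 years.
Route A — deposit GBP, sell forward: 7,900,000 × 1.03428289689 × 26.4889 = MXN 216,436,428.20.
Route B — convert at spot, deposit MXN: 7,900,000 × 26.2710 × 1.02736780276 = MXN 213,220,838.42.
The quoted forward overvalues GBP, so borrow MXN, buy GBP at spot, deposit the GBP at 8.09%, and sell the proceeds forward at 26.4889.
Arbitrage profit = |216,436,428.20 − 213,220,838.42| = MXN 3,215,590.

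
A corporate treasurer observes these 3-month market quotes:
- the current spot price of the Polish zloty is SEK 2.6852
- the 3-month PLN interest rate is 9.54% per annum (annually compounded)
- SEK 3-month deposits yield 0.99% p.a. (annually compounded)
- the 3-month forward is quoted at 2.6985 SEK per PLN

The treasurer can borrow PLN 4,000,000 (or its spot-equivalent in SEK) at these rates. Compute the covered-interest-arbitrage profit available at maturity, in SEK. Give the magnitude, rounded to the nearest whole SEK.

T = 3/12 years.
Keep in PLN, deliver into the forward: 4,000,000·1.0230413417·2.6985 = SEK 11,042,708.24.
Swap to SEK now, deposit: 4,000,000·2.6852·1.0024658643 = SEK 10,767,285.36.
The quoted forward overvalues PLN, so borrow SEK, buy PLN at spot, deposit the PLN at 9.54%, and sell the proceeds forward at 2.6985.
Arbitrage profit = |11,042,708.24 − 10,767,285.36| = SEK 275,423.

SEK 275,423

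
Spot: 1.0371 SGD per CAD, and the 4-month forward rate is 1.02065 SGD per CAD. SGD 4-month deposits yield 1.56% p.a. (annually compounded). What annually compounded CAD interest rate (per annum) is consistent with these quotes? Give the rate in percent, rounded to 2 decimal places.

6.55%

T = 4/12 years.
F/S = 1.02065/1.0371 = 0.9841385 = (growth of SGD) / (growth of CAD).
The SGD side grows by (1 + 0.0156)^(4/12) = 1.0051732.
So the CAD growth factor = 1.0213737.
r = 1.0213737^(12/4) − 1 = 0.065501 → 6.55%.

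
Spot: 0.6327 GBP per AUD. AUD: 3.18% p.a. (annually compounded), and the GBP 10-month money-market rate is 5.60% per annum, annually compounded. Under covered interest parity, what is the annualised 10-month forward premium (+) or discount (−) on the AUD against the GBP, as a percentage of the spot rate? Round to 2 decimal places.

T = 10/12 years.
F = S · g_GBP/g_AUD = 0.6327 × 1.0464535/1.0264306 = 0.6450423.
Annualised premium = (F − S)/S × (1/T) = (0.6450423 − 0.6327)/0.6327 ÷ (10/12) = 2.34%.

+2.34%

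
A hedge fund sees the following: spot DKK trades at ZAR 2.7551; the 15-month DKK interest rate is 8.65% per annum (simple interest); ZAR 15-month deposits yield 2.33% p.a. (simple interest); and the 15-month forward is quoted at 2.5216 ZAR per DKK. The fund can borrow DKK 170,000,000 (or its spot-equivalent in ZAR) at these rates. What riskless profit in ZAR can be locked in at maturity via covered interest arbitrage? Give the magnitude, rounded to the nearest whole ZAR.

ZAR 6,986,029

T = 15/12 years.
Invest the DKK and cover forward: 170,000,000 × 1.108125 × 2.5216 = ZAR 475,022,160.00.
Convert at spot and invest in ZAR: 170,000,000 × 2.7551 × 1.029125 = ZAR 482,008,188.88.
The quoted forward undervalues DKK, so borrow DKK, convert to ZAR at spot, deposit the ZAR at 2.33%, and buy DKK forward at 2.5216 to cover the loan.
Profit = 482,008,188.88 − 475,022,160.00 = ZAR 6,986,029.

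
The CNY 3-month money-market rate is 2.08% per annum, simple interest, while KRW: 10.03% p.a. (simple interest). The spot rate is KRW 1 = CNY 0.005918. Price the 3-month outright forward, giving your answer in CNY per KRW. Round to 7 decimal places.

T = 3/12 years.
CNY growth factor: 1 + 0.0208×3/12 = 1.005200.
Growth of 1 KRW over T: 1 + 0.1003×3/12 = 1.025075.
So F = 0.005918 × 1.005200 / 1.025075 = 0.005803257 (CNY/KRW).

0.0058033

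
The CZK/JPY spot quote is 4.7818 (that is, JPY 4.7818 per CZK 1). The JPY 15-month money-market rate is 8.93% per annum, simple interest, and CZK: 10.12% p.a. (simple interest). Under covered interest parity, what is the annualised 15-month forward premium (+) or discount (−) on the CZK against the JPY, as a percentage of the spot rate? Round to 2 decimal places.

-1.06%

T = 15/12 years.
F = S · g_JPY/g_CZK = 4.7818 × 1.111625/1.126500 = 4.7186582.
(F − S)/S ÷ T = (4.7186582 − 4.7818)/4.7818/(15/12) = -0.010564 → -1.06%.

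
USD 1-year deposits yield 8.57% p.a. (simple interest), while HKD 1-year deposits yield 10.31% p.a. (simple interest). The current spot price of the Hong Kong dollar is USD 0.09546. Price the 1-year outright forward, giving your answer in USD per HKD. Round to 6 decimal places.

T = 1 year.
USD growth factor: 1 + 0.0857×1 = 1.085700.
HKD accumulates by 1 + 0.1031×1 = 1.103100.
So F = 0.09546 × 1.085700 / 1.103100 = 0.09395424 (USD/HKD).

0.093954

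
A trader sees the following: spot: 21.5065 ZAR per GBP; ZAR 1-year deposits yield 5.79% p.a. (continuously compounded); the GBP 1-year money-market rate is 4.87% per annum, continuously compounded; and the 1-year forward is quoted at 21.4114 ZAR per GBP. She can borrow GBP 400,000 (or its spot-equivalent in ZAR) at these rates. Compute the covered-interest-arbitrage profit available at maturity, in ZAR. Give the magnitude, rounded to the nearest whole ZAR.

ZAR 123,415

T = 1 year.
Keep in GBP, deliver into the forward: 400,000·1.049905332·21.4114 = ZAR 8,991,977.21.
Swap to ZAR now, deposit: 400,000·21.5065·1.05960903 = ZAR 9,115,392.64.
The quoted forward undervalues GBP, so borrow GBP, convert to ZAR at spot, deposit the ZAR at 5.79%, and buy GBP forward at 21.4114 to cover the loan.
Arbitrage profit = |8,991,977.21 − 9,115,392.64| = ZAR 123,415.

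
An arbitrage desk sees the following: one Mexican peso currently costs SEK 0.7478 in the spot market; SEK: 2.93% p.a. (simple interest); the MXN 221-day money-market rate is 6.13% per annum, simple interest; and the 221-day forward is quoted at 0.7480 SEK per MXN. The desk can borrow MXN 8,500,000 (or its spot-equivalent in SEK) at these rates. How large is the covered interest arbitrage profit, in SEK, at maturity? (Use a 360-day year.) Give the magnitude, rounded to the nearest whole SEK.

T = 221/360 years.
Route A — deposit MXN, sell forward: 8,500,000 × 1.037631389 × 0.7480 = SEK 6,597,260.37.
Route B — convert at spot, deposit SEK: 8,500,000 × 0.7478 × 1.017986944 = SEK 6,470,630.41.
The quoted forward overvalues MXN, so borrow SEK, buy MXN at spot, deposit the MXN at 6.13%, and sell the proceeds forward at 0.7480.
Profit = 6,597,260.37 − 6,470,630.41 = SEK 126,630.

SEK 126,630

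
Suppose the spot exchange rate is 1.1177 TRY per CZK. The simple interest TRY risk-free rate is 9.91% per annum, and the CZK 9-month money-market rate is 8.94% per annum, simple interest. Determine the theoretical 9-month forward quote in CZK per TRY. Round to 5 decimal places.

0.88864

T = 9/12 years.
Growth of 1 TRY over T: 1 + 0.0991×9/12 = 1.074325.
Growth of 1 CZK over T: 1 + 0.0894×9/12 = 1.067050.
So F = 1.1177 × 1.074325 / 1.067050 = 1.125320 (TRY/CZK).
Invert for CZK per TRY: 1 / 1.125320 = 0.88864.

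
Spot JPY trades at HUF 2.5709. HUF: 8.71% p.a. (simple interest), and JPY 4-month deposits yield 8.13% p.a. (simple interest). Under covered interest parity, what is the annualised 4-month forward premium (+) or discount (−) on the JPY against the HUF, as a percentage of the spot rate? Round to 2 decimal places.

+0.56%

T = 4/12 years.
No-arbitrage forward: 2.5709 × 1.0290333 / 1.027100 = 2.5757392 HUF/JPY.
Annualised premium = (F − S)/S × (1/T) = (2.5757392 − 2.5709)/2.5709 ÷ (4/12) = 0.56%.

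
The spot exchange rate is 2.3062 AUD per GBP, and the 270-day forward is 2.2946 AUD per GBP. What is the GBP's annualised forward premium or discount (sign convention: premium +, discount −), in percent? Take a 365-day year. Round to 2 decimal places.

T = 270/365 years.
GBP trades forward at -0.50299% vs spot over the period.
Annualise by dividing by T: -0.0050299 / (270/365) = -0.006800 → -0.68%.

-0.68%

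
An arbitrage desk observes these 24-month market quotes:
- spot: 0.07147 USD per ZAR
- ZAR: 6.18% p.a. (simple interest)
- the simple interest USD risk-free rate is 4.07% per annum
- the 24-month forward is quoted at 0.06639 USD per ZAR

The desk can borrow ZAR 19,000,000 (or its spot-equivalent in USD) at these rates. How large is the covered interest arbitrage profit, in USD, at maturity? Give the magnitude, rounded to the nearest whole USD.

T = 2 years.
Route A — deposit ZAR, sell forward: 19,000,000 × 1.123600 × 0.06639 = USD 1,417,320.28.
Route B — convert at spot, deposit USD: 19,000,000 × 0.07147 × 1.081400 = USD 1,468,465.50.
The quoted forward undervalues ZAR, so borrow ZAR, convert to USD at spot, deposit the USD at 4.07%, and buy ZAR forward at 0.06639 to cover the loan.
Arbitrage profit = |1,417,320.28 − 1,468,465.50| = USD 51,145.

USD 51,145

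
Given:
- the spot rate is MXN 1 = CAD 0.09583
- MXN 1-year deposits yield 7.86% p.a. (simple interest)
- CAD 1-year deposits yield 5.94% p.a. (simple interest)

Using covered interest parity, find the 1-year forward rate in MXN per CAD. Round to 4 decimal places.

10.6243

T = 1 year.
Growth of 1 CAD over T: 1 + 0.0594×1 = 1.059400.
MXN growth factor: 1 + 0.0786×1 = 1.078600.
Forward (CAD per MXN) = 0.09583 × 1.059400 / 1.078600 = 0.094124144.
Invert for MXN per CAD: 1 / 0.094124144 = 10.6243.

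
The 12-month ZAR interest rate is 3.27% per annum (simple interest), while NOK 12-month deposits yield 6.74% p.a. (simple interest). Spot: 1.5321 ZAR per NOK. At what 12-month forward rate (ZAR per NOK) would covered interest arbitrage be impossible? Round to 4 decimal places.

T = 1 year.
ZAR growth factor: 1 + 0.0327×1 = 1.032700.
NOK accumulates by 1 + 0.0674×1 = 1.067400.
So F = 1.5321 × 1.032700 / 1.067400 = 1.482293 (ZAR/NOK).

1.4823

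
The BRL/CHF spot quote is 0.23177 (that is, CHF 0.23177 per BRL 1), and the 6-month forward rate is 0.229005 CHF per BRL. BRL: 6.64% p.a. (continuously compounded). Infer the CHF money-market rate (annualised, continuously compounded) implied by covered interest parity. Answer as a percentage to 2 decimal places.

T = 6/12 years.
By CIP, F/S equals the CHF-to-BRL growth ratio: 0.229005/0.23177 = 0.9880701.
BRL growth factor: e^(0.0664×6/12) = 1.0337573.
Hence g_CHF = 1.0214247.
r = ln(1.0214247)/(6/12) = 0.042397 → 4.24%.

4.24%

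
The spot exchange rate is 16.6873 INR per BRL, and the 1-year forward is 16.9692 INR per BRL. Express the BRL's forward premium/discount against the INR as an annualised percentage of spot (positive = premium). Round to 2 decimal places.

T = 1 year.
(F − S)/S = (16.9692 − 16.6873)/16.6873 = 0.0168931.
×(1/T) gives 1.69% p.a.

+1.69%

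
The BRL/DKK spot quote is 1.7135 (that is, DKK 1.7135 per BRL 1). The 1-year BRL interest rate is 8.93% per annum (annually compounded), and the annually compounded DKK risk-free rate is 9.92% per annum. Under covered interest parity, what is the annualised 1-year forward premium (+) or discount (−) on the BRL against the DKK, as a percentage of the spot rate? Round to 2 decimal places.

+0.91%

T = 1 year.
F = S · g_DKK/g_BRL = 1.7135 × 1.099200/1.089300 = 1.7290730.
Annualised premium = (F − S)/S × (1/T) = (1.7290730 − 1.7135)/1.7135 ÷ 1 = 0.91%.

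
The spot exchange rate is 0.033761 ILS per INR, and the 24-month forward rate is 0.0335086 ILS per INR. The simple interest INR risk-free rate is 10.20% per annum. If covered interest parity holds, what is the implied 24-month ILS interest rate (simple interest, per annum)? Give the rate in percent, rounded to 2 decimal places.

9.75%

T = 2 years.
CIP gives F = S · g_ILS/g_INR, so g_ILS/g_INR = 0.0335086/0.033761 = 0.9925239.
The INR side grows by 1 + 0.1020×2 = 1.204000.
So the ILS growth factor = 1.1949988.
r = (1.1949988 − 1)/2 = 0.097499 → 9.75%.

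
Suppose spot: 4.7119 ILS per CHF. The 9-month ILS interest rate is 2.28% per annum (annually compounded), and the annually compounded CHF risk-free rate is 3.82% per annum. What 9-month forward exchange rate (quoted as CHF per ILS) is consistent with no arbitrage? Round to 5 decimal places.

0.21462

T = 9/12 years.
ILS growth factor: (1 + 0.0228)^(9/12) = 1.0170517.
CHF accumulates by (1 + 0.0382)^(9/12) = 1.0285153.
CIP: F = S · (grow ILS)/(grow CHF) = 4.7119 × 1.0170517/1.0285153 = 4.659382 ILS per CHF.
Invert for CHF per ILS: 1 / 4.659382 = 0.21462.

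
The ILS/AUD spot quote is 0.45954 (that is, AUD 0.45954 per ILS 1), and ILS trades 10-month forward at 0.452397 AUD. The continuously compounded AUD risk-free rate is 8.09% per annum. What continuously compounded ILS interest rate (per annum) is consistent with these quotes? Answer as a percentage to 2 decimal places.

9.97%

T = 10/12 years.
F/S = 0.452397/0.45954 = 0.9844562 = (growth of AUD) / (growth of ILS).
AUD growth factor: e^(0.0809×10/12) = 1.0697411.
So the ILS growth factor = 1.0866315.
Take logs: ln 1.0866315 / (10/12) = 0.099699, so 9.97%.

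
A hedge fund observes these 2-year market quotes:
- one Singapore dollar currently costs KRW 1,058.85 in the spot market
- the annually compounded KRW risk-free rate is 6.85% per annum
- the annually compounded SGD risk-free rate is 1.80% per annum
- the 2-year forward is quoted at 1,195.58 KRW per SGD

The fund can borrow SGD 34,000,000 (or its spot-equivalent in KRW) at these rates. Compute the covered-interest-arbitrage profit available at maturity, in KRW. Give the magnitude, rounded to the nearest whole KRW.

T = 2 years.
Route A — deposit SGD, sell forward: 34,000,000 × 1.036324 × 1195.58 = KRW 42,126,280,429.28.
Route B — convert at spot, deposit KRW: 34,000,000 × 1058.85 × 1.14169225 = KRW 41,101,948,523.03.
The quoted forward overvalues SGD, so borrow KRW, buy SGD at spot, deposit the SGD at 1.80%, and sell the proceeds forward at 1,195.58.
Arbitrage profit = |42,126,280,429.28 − 41,101,948,523.03| = KRW 1,024,331,906.

KRW 1,024,331,906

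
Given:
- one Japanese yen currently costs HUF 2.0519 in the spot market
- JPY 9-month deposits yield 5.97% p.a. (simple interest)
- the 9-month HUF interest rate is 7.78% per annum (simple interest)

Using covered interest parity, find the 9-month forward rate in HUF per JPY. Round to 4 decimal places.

2.0786

T = 9/12 years.
Growth of 1 HUF over T: 1 + 0.0778×9/12 = 1.058350.
JPY growth factor: 1 + 0.0597×9/12 = 1.044775.
So F = 2.0519 × 1.058350 / 1.044775 = 2.078561 (HUF/JPY).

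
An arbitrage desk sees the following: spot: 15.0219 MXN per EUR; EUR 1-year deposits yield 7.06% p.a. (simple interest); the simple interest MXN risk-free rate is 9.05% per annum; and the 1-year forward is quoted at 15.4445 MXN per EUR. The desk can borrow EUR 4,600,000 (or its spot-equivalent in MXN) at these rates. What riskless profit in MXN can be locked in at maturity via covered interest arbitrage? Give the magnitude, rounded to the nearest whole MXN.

MXN 706,099

T = 1 year.
Keep in EUR, deliver into the forward: 4,600,000·1.070600·15.4445 = MXN 76,060,455.82.
Swap to MXN now, deposit: 4,600,000·15.0219·1.090500 = MXN 75,354,356.97.
The quoted forward overvalues EUR, so borrow MXN, buy EUR at spot, deposit the EUR at 7.06%, and sell the proceeds forward at 15.4445.
Profit = 76,060,455.82 − 75,354,356.97 = MXN 706,099.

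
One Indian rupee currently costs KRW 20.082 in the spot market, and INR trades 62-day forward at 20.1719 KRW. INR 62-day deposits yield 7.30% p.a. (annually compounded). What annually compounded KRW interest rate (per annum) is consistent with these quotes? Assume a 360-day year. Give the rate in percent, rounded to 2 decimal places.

10.12%

T = 62/360 years.
F/S = 20.1719/20.082 = 1.0044766 = (growth of KRW) / (growth of INR).
INR growth factor: (1 + 0.0730)^(62/360) = 1.0122084.
So the KRW growth factor = 1.0167397.
r = 1.0167397^(360/62) − 1 = 0.101193 → 10.12%.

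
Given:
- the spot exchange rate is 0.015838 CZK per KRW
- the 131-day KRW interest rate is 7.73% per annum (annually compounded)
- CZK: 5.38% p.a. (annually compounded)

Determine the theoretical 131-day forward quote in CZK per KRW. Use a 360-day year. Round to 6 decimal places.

T = 131/360 years.
CZK growth factor: (1 + 0.0538)^(131/360) = 1.0192517.
KRW accumulates by (1 + 0.0773)^(131/360) = 1.0274648.
Forward (CZK per KRW) = 0.015838 × 1.0192517 / 1.0274648 = 0.01571140.

0.015711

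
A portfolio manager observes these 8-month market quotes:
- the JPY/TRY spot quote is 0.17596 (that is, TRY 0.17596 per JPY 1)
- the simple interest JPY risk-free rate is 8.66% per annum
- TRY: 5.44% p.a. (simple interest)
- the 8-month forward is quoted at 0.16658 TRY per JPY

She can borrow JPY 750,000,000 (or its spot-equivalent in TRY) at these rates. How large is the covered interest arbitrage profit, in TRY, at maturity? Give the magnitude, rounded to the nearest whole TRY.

T = 8/12 years.
Route A — deposit JPY, sell forward: 750,000,000 × 1.05773333333 × 0.16658 = TRY 132,147,914.00.
Route B — convert at spot, deposit TRY: 750,000,000 × 0.17596 × 1.03626666667 = TRY 136,756,112.00.
The quoted forward undervalues JPY, so borrow JPY, convert to TRY at spot, deposit the TRY at 5.44%, and buy JPY forward at 0.16658 to cover the loan.
Arbitrage profit = |132,147,914.00 − 136,756,112.00| = TRY 4,608,198.

TRY 4,608,198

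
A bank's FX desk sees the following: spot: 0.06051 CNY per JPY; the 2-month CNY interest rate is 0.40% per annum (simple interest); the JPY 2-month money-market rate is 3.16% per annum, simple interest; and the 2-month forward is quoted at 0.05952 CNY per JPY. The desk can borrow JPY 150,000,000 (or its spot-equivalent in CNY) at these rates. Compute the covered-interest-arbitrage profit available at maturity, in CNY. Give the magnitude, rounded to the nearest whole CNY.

CNY 107,530

T = 2/12 years.
Route A — deposit JPY, sell forward: 150,000,000 × 1.005266667 × 0.05952 = CNY 8,975,020.80.
Route B — convert at spot, deposit CNY: 150,000,000 × 0.06051 × 1.000666667 = CNY 9,082,551.00.
The quoted forward undervalues JPY, so borrow JPY, convert to CNY at spot, deposit the CNY at 0.40%, and buy JPY forward at 0.05952 to cover the loan.
The gap between the two covered legs is CNY 107,530.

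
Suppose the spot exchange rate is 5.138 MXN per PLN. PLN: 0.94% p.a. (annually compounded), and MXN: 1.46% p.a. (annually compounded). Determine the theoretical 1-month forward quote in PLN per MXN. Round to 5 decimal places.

0.19454

T = 1/12 years.
MXN growth factor: (1 + 0.0146)^(1/12) = 1.0012086.
PLN accumulates by (1 + 0.0094)^(1/12) = 1.000780.
CIP: F = S · (grow MXN)/(grow PLN) = 5.138 × 1.0012086/1.000780 = 5.140200 MXN per PLN.
Quoted the other way: 1/5.140200 = 0.19454 PLN per MXN.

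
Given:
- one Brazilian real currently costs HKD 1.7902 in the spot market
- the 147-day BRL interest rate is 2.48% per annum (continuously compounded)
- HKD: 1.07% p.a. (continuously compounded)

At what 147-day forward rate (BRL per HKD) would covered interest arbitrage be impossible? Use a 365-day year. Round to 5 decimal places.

T = 147/365 years.
HKD growth factor: e^(0.0107×147/365) = 1.0043186.
BRL growth factor: e^(0.0248×147/365) = 1.010038.
So F = 1.7902 × 1.0043186 / 1.010038 = 1.780063 (HKD/BRL).
Quoted the other way: 1/1.780063 = 0.56178 BRL per HKD.

0.56178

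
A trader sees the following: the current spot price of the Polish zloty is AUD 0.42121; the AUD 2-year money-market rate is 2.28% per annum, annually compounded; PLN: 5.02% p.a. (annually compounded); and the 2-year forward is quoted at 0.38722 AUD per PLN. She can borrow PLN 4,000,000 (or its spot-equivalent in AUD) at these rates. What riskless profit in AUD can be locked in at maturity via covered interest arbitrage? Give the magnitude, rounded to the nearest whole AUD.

T = 2 years.
Invest the PLN and cover forward: 4,000,000 × 1.10292004 × 0.38722 = AUD 1,708,290.79.
Convert at spot and invest in AUD: 4,000,000 × 0.42121 × 1.04611984 = AUD 1,762,544.55.
The quoted forward undervalues PLN, so borrow PLN, convert to AUD at spot, deposit the AUD at 2.28%, and buy PLN forward at 0.38722 to cover the loan.
Arbitrage profit = |1,708,290.79 − 1,762,544.55| = AUD 54,254.

AUD 54,254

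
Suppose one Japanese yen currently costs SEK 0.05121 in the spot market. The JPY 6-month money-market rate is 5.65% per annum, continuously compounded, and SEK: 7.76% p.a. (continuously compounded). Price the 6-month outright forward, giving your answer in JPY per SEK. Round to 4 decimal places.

T = 6/12 years.
SEK growth factor: e^(0.0776×6/12) = 1.03956255.
Growth of 1 JPY over T: e^(0.0565×6/12) = 1.02865282.
Forward (SEK per JPY) = 0.05121 × 1.03956255 / 1.02865282 = 0.051753125.
Quoted the other way: 1/0.051753125 = 19.3225 JPY per SEK.

19.3225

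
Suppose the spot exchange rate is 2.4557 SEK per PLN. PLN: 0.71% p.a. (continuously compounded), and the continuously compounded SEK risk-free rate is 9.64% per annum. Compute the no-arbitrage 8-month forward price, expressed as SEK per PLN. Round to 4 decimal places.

T = 8/12 years.
Growth of 1 SEK over T: e^(0.0964×8/12) = 1.0663767.
PLN growth factor: e^(0.0071×8/12) = 1.0047446.
Forward (SEK per PLN) = 2.4557 × 1.0663767 / 1.0047446 = 2.606335.

2.6063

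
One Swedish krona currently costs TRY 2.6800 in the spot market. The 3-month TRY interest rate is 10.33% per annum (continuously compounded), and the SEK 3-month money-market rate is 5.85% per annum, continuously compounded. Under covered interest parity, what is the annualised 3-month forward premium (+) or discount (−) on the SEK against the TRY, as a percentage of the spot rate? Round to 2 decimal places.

T = 3/12 years.
F = S · g_TRY/g_SEK = 2.68 × 1.0261614/1.0147325 = 2.7101848.
(F − S)/S ÷ T = (2.7101848 − 2.68)/2.68/(3/12) = 0.045052 → 4.51%.

+4.51%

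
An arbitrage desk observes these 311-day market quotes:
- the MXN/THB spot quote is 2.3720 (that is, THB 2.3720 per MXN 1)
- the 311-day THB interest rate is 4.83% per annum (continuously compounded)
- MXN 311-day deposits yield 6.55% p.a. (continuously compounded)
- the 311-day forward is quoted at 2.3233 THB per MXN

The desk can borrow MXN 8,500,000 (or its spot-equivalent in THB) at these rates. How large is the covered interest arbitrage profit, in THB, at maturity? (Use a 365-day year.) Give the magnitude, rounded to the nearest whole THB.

T = 311/365 years.
Keep in MXN, deliver into the forward: 8,500,000·1.0573963247·2.3233 = THB 20,881,515.49.
Swap to THB now, deposit: 8,500,000·2.3720·1.0420128201 = THB 21,009,062.48.
The quoted forward undervalues MXN, so borrow MXN, convert to THB at spot, deposit the THB at 4.83%, and buy MXN forward at 2.3233 to cover the loan.
Arbitrage profit = |20,881,515.49 − 21,009,062.48| = THB 127,547.

THB 127,547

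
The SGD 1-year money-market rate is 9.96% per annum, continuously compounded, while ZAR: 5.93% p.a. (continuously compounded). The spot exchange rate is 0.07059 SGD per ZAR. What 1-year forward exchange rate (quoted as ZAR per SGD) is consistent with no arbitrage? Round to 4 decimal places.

T = 1 year.
SGD accumulates by e^(0.0996×1) = 1.10472894.
Growth of 1 ZAR over T: e^(0.0593×1) = 1.06109352.
So F = 0.07059 × 1.10472894 / 1.06109352 = 0.073492877 (SGD/ZAR).
Quoted the other way: 1/0.073492877 = 13.6068 ZAR per SGD.

13.6068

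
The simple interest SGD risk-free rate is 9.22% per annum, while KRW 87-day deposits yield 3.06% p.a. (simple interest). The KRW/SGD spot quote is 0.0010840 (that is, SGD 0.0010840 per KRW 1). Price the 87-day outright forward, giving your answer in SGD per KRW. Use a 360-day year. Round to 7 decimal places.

0.0011000

T = 87/360 years.
Growth of 1 SGD over T: 1 + 0.0922×87/360 = 1.0222817.
Growth of 1 KRW over T: 1 + 0.0306×87/360 = 1.007395.
CIP: F = S · (grow SGD)/(grow KRW) = 0.001084 × 1.0222817/1.007395 = 0.001100019 SGD per KRW.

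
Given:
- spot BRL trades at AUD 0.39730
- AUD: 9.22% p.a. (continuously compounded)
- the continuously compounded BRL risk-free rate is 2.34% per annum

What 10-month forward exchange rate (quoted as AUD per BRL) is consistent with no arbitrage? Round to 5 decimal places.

0.42074

T = 10/12 years.
AUD accumulates by e^(0.0922×10/12) = 1.0798621.
BRL accumulates by e^(0.0234×10/12) = 1.0196914.
Forward (AUD per BRL) = 0.3973 × 1.0798621 / 1.0196914 = 0.4207442.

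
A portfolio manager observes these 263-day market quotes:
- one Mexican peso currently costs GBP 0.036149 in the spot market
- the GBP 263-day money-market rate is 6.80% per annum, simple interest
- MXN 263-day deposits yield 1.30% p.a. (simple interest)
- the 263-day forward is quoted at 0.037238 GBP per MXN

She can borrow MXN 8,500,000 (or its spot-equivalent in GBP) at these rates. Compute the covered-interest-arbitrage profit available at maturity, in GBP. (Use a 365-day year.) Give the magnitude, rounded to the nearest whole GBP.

GBP 2,834

T = 263/365 years.
Route A — deposit MXN, sell forward: 8,500,000 × 1.00936712 × 0.037238 = GBP 319,487.91.
Route B — convert at spot, deposit GBP: 8,500,000 × 0.036149 × 1.04899726 = GBP 322,321.72.
The quoted forward undervalues MXN, so borrow MXN, convert to GBP at spot, deposit the GBP at 6.80%, and buy MXN forward at 0.037238 to cover the loan.
Profit = 322,321.72 − 319,487.91 = GBP 2,834.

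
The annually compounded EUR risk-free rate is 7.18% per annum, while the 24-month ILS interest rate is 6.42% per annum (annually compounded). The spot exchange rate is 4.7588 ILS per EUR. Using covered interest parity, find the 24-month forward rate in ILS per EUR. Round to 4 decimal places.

4.6916

T = 2 years.
ILS growth factor: (1 + 0.0642)^2 = 1.1325216.
EUR growth factor: (1 + 0.0718)^2 = 1.1487552.
Forward (ILS per EUR) = 4.7588 × 1.1325216 / 1.1487552 = 4.691551.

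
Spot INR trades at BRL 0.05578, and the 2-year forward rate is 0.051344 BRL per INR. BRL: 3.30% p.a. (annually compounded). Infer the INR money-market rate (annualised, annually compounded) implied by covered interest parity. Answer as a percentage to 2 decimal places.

7.67%

T = 2 years.
F/S = 0.051344/0.05578 = 0.9204733 = (growth of BRL) / (growth of INR).
BRL growth factor: (1 + 0.0330)^2 = 1.067089.
Hence g_INR = 1.1592829.
r = 1.1592829^(1/2) − 1 = 0.076700 → 7.67%.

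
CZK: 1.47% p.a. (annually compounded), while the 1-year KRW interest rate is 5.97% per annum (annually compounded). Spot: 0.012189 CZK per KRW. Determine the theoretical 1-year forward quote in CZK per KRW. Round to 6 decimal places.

0.011671

T = 1 year.
CZK accumulates by (1 + 0.0147)^1 = 1.014700.
KRW growth factor: (1 + 0.0597)^1 = 1.059700.
CIP: F = S · (grow CZK)/(grow KRW) = 0.012189 × 1.014700/1.059700 = 0.01167140 CZK per KRW.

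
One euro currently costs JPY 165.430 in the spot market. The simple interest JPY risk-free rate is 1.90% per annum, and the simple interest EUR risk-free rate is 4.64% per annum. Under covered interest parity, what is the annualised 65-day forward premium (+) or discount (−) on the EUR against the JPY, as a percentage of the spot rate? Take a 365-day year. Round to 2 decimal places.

-2.72%

T = 65/365 years.
F = S · g_JPY/g_EUR = 165.43 × 1.0033836/1.008263 = 164.629416.
Annualised premium = (F − S)/S × (1/T) = (164.629416 − 165.43)/165.43 ÷ (65/365) = -2.72%.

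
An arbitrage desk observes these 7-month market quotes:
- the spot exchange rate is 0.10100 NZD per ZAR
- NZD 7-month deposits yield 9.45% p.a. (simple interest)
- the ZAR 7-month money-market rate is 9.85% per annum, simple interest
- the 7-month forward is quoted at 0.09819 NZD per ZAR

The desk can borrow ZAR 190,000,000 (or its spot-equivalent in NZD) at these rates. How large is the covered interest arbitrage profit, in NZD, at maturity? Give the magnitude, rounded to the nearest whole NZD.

T = 7/12 years.
Invest the ZAR and cover forward: 190,000,000 × 1.0574583333 × 0.09819 = NZD 19,728,048.41.
Convert at spot and invest in NZD: 190,000,000 × 0.10100 × 1.055125 = NZD 20,247,848.75.
The quoted forward undervalues ZAR, so borrow ZAR, convert to NZD at spot, deposit the NZD at 9.45%, and buy ZAR forward at 0.09819 to cover the loan.
The gap between the two covered legs is NZD 519,800.

NZD 519,800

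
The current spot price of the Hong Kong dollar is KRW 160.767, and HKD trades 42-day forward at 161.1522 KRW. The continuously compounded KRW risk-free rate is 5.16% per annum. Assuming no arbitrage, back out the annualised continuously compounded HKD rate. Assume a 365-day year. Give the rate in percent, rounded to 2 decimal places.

T = 42/365 years.
By CIP, F/S equals the KRW-to-HKD growth ratio: 161.1522/160.767 = 1.0023960.
The KRW side grows by e^(0.0516×42/365) = 1.0059552.
So the HKD growth factor = 1.0035507.
r = ln(1.0035507)/(42/365) = 0.030803 → 3.08%.

3.08%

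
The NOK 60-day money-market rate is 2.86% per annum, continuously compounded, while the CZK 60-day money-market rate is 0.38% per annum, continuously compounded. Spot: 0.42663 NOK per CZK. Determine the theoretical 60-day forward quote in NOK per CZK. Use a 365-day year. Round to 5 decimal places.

T = 60/365 years.
NOK growth factor: e^(0.0286×60/365) = 1.0047124.
CZK accumulates by e^(0.0038×60/365) = 1.0006249.
CIP: F = S · (grow NOK)/(grow CZK) = 0.42663 × 1.0047124/1.0006249 = 0.4283728 NOK per CZK.

0.42837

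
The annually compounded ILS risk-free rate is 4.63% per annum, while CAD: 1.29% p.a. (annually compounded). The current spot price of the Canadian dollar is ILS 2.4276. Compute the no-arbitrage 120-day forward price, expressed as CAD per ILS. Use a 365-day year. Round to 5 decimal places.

T = 120/365 years.
ILS accumulates by (1 + 0.0463)^(120/365) = 1.0149913.
CAD accumulates by (1 + 0.0129)^(120/365) = 1.0042229.
So F = 2.4276 × 1.0149913 / 1.0042229 = 2.453631 (ILS/CAD).
Invert for CAD per ILS: 1 / 2.453631 = 0.40756.

0.40756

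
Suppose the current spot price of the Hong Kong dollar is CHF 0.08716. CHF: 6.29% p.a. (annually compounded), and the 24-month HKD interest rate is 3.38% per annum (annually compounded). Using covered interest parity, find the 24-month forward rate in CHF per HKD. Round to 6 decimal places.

T = 2 years.
Growth of 1 CHF over T: (1 + 0.0629)^2 = 1.1297564.
Growth of 1 HKD over T: (1 + 0.0338)^2 = 1.0687424.
Forward (CHF per HKD) = 0.08716 × 1.1297564 / 1.0687424 = 0.09213592.

0.092136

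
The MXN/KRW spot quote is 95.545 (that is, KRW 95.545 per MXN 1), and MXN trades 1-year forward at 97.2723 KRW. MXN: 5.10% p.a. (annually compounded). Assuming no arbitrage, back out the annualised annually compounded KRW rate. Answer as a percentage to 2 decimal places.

T = 1 year.
CIP gives F = S · g_KRW/g_MXN, so g_KRW/g_MXN = 97.2723/95.545 = 1.0180784.
MXN growth factor: (1 + 0.0510)^1 = 1.051000.
That pins the KRW growth at 1.0700004.
Annualise: 1.0700004^(1/1) − 1 = 0.070000 = 7.00%.

7.00%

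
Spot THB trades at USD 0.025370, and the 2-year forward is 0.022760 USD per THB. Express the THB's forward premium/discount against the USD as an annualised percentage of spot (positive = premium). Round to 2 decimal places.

-5.14%

T = 2 years.
(F − S)/S = (0.022760 − 0.02537)/0.02537 = -0.1028774.
Annualise by dividing by T: -0.1028774 / 2 = -0.051439 → -5.14%.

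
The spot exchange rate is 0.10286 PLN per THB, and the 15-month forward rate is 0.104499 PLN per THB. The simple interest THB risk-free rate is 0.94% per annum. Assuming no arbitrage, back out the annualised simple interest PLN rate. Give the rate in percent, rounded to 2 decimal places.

2.23%

T = 15/12 years.
By CIP, F/S equals the PLN-to-THB growth ratio: 0.104499/0.10286 = 1.0159343.
The THB side grows by 1 + 0.0094×15/12 = 1.011750.
Hence g_PLN = 1.0278715.
r = (1.0278715 − 1)/(15/12) = 0.022297 → 2.23%.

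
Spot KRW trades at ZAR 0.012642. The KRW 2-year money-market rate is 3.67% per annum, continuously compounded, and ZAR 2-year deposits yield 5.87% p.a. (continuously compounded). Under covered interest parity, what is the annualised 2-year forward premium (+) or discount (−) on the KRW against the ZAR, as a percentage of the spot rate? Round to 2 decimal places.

T = 2 years.
F = S · g_ZAR/g_KRW = 0.012642 × 1.1245692/1.0761609 = 0.013210667.
Annualised premium = (F − S)/S × (1/T) = (0.013210667 − 0.012642)/0.012642 ÷ 2 = 2.25%.

+2.25%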